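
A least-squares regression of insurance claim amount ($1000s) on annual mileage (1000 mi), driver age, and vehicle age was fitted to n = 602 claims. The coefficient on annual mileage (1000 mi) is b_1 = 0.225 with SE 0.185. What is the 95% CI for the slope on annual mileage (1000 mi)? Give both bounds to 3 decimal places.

(-0.138, 0.588)

df = n − k − 1 = 602 − 3 − 1 = 598.
t* = t_{0.025, 598} = 1.963939.
Margin = t* × SE = 1.963939 × 0.185 = 0.36333.
CI: 0.225 ± 0.36333 → (-0.138, 0.588).
With 95% confidence, each one-unit increase in annual mileage (1000 mi) is associated with a change of between -0.138 and 0.588 $1000s in insurance claim amount, holding the other predictors fixed.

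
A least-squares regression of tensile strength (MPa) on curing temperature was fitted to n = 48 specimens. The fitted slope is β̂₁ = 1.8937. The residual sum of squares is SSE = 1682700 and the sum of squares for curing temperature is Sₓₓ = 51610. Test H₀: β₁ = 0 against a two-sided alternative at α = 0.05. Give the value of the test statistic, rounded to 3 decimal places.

t = 2.249

MSE = SSE/(n − 2) = 1682700/46 = 36580.4.
SE(β̂₁) = √(MSE/Sₓₓ) = √(36580.4/51610) = 0.841894.
t = 1.8937 / 0.841894 = 2.249.
df = n − 2 = 46.
Two-sided p ≈ 0.0293, which is < 0.05, so reject H₀.
There is evidence that curing temperature is associated with tensile strength.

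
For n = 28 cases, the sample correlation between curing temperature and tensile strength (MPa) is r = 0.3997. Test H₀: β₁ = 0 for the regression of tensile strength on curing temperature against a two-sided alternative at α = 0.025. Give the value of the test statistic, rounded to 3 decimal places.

t = 2.223

t = r·√(n − 2)/√(1 − r²) = 0.3997·√26/√0.84024 = 2.223.
df = n − 2 = 26.
Two-sided p ≈ 0.0351, which is ≥ 0.025, so fail to reject H₀.
The data do not give significant evidence of a linear association between curing temperature and tensile strength.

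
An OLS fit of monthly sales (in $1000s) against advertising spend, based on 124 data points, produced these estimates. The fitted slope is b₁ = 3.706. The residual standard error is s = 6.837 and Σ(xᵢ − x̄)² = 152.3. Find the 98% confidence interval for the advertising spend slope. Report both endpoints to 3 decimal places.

SE(b₁) = s/√Sₓₓ = 6.837/√152.3 = 0.554007.
df = n − 2 = 122.
t* = t_{0.01, 122} = 2.357302.
Margin = t* × SE = 2.357302 × 0.554007 = 1.30596.
CI: 3.706 ± 1.30596 → (2.400, 5.012).
With 98% confidence, each one-unit increase in advertising spend is associated with a change of between 2.400 and 5.012 $1000s in monthly sales.

(2.400, 5.012)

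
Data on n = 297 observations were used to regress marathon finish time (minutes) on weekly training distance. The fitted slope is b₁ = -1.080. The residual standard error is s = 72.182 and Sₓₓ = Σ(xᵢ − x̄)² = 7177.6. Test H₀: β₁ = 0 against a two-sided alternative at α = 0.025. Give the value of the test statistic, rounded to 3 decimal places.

t = -1.268

SE(b₁) = s/√Sₓₓ = 72.182/√7177.6 = 0.851999.
t = -1.080 / 0.851999 = -1.268.
df = n − 2 = 295.
Two-sided p ≈ 0.2059, which is ≥ 0.025, so fail to reject H₀.
The data do not give significant evidence of an association between weekly training distance and marathon finish time.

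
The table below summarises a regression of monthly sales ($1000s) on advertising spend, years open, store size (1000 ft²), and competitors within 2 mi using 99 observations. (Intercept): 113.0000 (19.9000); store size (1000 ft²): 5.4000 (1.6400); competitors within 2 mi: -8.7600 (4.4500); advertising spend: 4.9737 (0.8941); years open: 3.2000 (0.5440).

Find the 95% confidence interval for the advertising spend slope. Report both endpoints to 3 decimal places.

(3.198, 6.749)

Read off: b = 4.9737, SE = 0.8941 for advertising spend.
df = n − k − 1 = 99 − 4 − 1 = 94.
t* = t_{0.025, 94} = 1.985523.
Margin = t* × SE = 1.985523 × 0.8941 = 1.77526.
CI: 4.9737 ± 1.77526 → (3.198, 6.749).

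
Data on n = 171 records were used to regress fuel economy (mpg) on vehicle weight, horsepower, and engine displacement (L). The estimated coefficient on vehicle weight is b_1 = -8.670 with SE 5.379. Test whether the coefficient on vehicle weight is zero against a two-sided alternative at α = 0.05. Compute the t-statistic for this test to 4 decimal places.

t = -1.6118

H₀: β₁ = 0 vs H₁: β₁ ≠ 0.
t = (b_1 − β₁⁰)/SE = -8.670 / 5.379 = -1.6118.
df = n − k − 1 = 171 − 3 − 1 = 167.
Two-sided p ≈ 0.1089, which is ≥ 0.05, so fail to reject H₀.
The data do not give significant evidence of an association between vehicle weight and fuel economy, after adjusting for the other predictors.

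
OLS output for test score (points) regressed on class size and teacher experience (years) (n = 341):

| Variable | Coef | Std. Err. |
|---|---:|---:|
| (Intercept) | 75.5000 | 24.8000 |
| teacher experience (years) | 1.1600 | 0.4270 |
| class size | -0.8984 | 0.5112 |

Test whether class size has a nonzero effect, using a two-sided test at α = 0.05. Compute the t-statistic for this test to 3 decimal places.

Read off: b = -0.8984, SE = 0.5112 for class size.
H₀: β₁ = 0 vs H₁: β₁ ≠ 0.
t = -0.8984 / 0.5112 = -1.757.
df = n − k − 1 = 341 − 2 − 1 = 338.
Two-sided p ≈ 0.0797, which is ≥ 0.05, so fail to reject H₀.
The data do not give significant evidence of an association between class size and test score, after adjusting for the other predictors.

t = -1.757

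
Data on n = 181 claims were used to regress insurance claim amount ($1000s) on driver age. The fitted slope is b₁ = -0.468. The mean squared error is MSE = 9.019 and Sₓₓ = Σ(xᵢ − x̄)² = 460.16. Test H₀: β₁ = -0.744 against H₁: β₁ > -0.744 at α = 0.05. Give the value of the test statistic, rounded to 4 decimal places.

t = 1.9714

SE(b₁) = √(MSE/Sₓₓ) = √(9.019/460.16) = 0.139999.
t = (-0.468 − (-0.744)) / 0.139999 = 1.9714.
df = n − 2 = 179.
One-sided p ≈ 0.0251, which is < 0.05, so reject H₀.
There is evidence that the true slope on driver age exceeds -0.744 $1000s per unit.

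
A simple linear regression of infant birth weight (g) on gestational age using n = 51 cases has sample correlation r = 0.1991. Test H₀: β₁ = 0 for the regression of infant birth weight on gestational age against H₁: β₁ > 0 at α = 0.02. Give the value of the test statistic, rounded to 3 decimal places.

t = r·√(n − 2)/√(1 − r²) = 0.1991·√49/√0.960359 = 1.422.
df = n − 2 = 49.
One-sided p ≈ 0.0807, which is ≥ 0.02, so fail to reject H₀.
The data do not give significant evidence of a linear association between gestational age and infant birth weight.

t = 1.422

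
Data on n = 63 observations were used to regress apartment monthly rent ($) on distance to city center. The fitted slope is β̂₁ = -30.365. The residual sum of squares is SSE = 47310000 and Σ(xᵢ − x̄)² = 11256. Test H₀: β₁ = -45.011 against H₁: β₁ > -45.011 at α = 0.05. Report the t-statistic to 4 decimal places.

t = 1.7644

MSE = SSE/(n − 2) = 47310000/61 = 775574.
SE(β̂₁) = √(MSE/Sₓₓ) = √(775574/11256) = 8.30079.
t = (-30.365 − (-45.011)) / 8.30079 = 1.7644.
df = n − 2 = 61.
One-sided p ≈ 0.0413, which is < 0.05, so reject H₀.
There is evidence that the true slope on distance to city center exceeds -45.011 $ per unit.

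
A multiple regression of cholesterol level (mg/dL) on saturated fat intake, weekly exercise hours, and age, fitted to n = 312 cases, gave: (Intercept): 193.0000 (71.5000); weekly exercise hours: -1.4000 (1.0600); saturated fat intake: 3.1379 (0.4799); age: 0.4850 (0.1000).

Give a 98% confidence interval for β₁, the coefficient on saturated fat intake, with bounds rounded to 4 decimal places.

(2.0156, 4.2602)

Read off: b = 3.1379, SE = 0.4799 for saturated fat intake.
df = n − k − 1 = 312 − 3 − 1 = 308.
t* = t_{0.01, 308} = 2.338516.
Margin = t* × SE = 2.338516 × 0.4799 = 1.122254.
CI: 3.1379 ± 1.122254 → (2.0156, 4.2602).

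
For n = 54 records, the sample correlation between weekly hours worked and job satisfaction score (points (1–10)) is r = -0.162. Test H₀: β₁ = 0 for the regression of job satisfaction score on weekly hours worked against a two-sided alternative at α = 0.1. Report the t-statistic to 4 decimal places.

t = r·√(n − 2)/√(1 − r²) = -0.162·√52/√0.973756 = -1.1838.
df = n − 2 = 52.
Two-sided p ≈ 0.2419, which is ≥ 0.1, so fail to reject H₀.
The data do not give significant evidence of a linear association between weekly hours worked and job satisfaction score.

t = -1.1838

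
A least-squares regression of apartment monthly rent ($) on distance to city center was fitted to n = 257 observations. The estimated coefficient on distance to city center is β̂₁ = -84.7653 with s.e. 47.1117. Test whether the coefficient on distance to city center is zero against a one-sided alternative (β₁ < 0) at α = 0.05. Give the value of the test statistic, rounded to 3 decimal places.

H₀: β₁ = 0 vs H₁: β₁ < 0.
t = (β̂₁ − β₁⁰)/SE = -84.7653 / 47.1117 = -1.799.
df = n − 2 = 257 − 2 = 255.
One-sided p ≈ 0.0366, which is < 0.05, so reject H₀.
There is evidence that the true slope on distance to city center is negative.

t = -1.799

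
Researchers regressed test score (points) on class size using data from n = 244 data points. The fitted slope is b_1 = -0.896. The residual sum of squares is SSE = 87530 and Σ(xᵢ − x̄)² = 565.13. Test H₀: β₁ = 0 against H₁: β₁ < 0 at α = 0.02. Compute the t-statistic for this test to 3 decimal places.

t = -1.120

MSE = SSE/(n − 2) = 87530/242 = 361.694.
SE(b_1) = √(MSE/Sₓₓ) = √(361.694/565.13) = 0.800012.
t = -0.896 / 0.800012 = -1.120.
df = n − 2 = 242.
One-sided p ≈ 0.1319, which is ≥ 0.02, so fail to reject H₀.
The data do not give significant evidence that the true slope on class size is negative.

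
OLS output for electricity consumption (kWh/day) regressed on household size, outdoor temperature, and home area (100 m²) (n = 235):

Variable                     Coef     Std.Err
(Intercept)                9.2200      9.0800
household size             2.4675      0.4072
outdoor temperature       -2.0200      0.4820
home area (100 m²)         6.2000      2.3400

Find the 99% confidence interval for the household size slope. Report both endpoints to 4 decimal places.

(1.4099, 3.5251)

Read off: b = 2.4675, SE = 0.4072 for household size.
df = n − k − 1 = 235 − 3 − 1 = 231.
t* = t_{0.005, 231} = 2.59728.
Margin = t* × SE = 2.59728 × 0.4072 = 1.057612.
CI: 2.4675 ± 1.057612 → (1.4099, 3.5251).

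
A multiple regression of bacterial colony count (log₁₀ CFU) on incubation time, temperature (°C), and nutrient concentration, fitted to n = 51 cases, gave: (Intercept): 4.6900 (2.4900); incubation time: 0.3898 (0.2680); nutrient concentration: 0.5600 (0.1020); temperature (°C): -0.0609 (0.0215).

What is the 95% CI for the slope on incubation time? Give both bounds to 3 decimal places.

(-0.149, 0.929)

Read off: b = 0.3898, SE = 0.2680 for incubation time.
df = n − k − 1 = 51 − 3 − 1 = 47.
t* = t_{0.025, 47} = 2.011741.
Margin = t* × SE = 2.011741 × 0.2680 = 0.53915.
CI: 0.3898 ± 0.53915 → (-0.149, 0.929).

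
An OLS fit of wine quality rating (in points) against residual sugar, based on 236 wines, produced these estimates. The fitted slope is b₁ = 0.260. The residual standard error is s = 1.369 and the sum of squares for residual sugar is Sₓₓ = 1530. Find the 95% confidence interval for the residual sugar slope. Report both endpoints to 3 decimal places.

(0.191, 0.329)

SE(b₁) = s/√Sₓₓ = 1.369/√1530 = 0.0349992.
df = n − 2 = 234.
t* = t_{0.025, 234} = 1.970154.
Margin = t* × SE = 1.970154 × 0.0349992 = 0.06895.
CI: 0.260 ± 0.06895 → (0.191, 0.329).
With 95% confidence, each one-unit increase in residual sugar is associated with a change of between 0.191 and 0.329 points in wine quality rating.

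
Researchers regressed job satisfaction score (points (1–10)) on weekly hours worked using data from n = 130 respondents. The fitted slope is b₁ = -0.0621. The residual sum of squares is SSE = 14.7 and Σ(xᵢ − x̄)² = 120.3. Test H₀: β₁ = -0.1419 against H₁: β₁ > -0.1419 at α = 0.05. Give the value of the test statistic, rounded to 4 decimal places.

t = 2.5827

MSE = SSE/(n − 2) = 14.7/128 = 0.114844.
SE(b₁) = √(MSE/Sₓₓ) = √(0.114844/120.3) = 0.0308973.
t = (-0.0621 − (-0.1419)) / 0.0308973 = 2.5827.
df = n − 2 = 128.
One-sided p ≈ 0.0055, which is < 0.05, so reject H₀.
There is evidence that the true slope on weekly hours worked exceeds -0.1419 points (1–10) per unit.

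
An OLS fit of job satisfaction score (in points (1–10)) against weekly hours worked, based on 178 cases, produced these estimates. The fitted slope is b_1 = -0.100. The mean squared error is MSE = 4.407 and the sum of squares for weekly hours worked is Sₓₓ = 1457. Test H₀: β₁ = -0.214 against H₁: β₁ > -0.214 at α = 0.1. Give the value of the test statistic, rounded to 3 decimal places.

SE(b_1) = √(MSE/Sₓₓ) = √(4.407/1457) = 0.0549973.
t = (-0.100 − (-0.214)) / 0.0549973 = 2.073.
df = n − 2 = 176.
One-sided p ≈ 0.0198, which is < 0.1, so reject H₀.
There is evidence that the true slope on weekly hours worked exceeds -0.214 points (1–10) per unit.

t = 2.073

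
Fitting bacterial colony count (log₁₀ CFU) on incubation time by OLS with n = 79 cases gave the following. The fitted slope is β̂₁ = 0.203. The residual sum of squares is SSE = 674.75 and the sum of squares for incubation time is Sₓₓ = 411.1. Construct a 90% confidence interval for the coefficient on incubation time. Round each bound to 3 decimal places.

(-0.040, 0.446)

MSE = SSE/(n − 2) = 674.75/77 = 8.76299.
SE(β̂₁) = √(MSE/Sₓₓ) = √(8.76299/411.1) = 0.146.
df = n − 2 = 77.
t* = t_{0.05, 77} = 1.664885.
Margin = t* × SE = 1.664885 × 0.146 = 0.24307.
CI: 0.203 ± 0.24307 → (-0.040, 0.446).
With 90% confidence, each one-unit increase in incubation time is associated with a change of between -0.040 and 0.446 log₁₀ CFU in bacterial colony count.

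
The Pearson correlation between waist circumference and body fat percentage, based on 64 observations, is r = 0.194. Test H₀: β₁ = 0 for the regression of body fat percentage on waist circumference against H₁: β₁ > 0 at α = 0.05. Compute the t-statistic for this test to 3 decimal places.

t = r·√(n − 2)/√(1 − r²) = 0.194·√62/√0.962364 = 1.557.
df = n − 2 = 62.
One-sided p ≈ 0.0623, which is ≥ 0.05, so fail to reject H₀.
The data do not give significant evidence of a linear association between waist circumference and body fat percentage.

t = 1.557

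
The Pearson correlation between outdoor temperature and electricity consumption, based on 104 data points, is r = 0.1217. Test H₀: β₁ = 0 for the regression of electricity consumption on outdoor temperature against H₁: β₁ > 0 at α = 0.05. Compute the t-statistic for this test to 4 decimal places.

t = 1.2383

t = r·√(n − 2)/√(1 − r²) = 0.1217·√102/√0.985189 = 1.2383.
df = n − 2 = 102.
One-sided p ≈ 0.1092, which is ≥ 0.05, so fail to reject H₀.
The data do not give significant evidence of a linear association between outdoor temperature and electricity consumption.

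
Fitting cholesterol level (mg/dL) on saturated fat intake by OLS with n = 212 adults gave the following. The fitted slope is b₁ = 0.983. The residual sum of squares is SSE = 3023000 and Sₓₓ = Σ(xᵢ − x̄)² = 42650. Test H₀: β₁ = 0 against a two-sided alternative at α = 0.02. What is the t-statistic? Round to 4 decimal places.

MSE = SSE/(n − 2) = 3023000/210 = 14395.2.
SE(b₁) = √(MSE/Sₓₓ) = √(14395.2/42650) = 0.580965.
t = 0.983 / 0.580965 = 1.6920.
df = n − 2 = 210.
Two-sided p ≈ 0.0921, which is ≥ 0.02, so fail to reject H₀.
The data do not give significant evidence of an association between saturated fat intake and cholesterol level.

t = 1.6920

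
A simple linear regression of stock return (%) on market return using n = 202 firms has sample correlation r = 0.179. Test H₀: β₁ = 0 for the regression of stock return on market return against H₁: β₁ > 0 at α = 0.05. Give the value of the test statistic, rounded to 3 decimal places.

t = 2.573

t = r·√(n − 2)/√(1 − r²) = 0.179·√200/√0.967959 = 2.573.
df = n − 2 = 200.
One-sided p ≈ 0.0054, which is < 0.05, so reject H₀.
There is evidence of a linear association between market return and stock return.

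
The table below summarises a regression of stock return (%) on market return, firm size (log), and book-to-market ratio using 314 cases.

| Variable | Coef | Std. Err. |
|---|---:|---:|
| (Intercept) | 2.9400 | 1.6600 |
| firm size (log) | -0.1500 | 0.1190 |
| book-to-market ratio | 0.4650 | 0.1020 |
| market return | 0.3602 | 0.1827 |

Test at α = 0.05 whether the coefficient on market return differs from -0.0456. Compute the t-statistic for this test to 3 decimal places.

Read off: b = 0.3602, SE = 0.1827 for market return.
H₀: β₁ = -0.0456 vs H₁: β₁ ≠ -0.0456.
t = (0.3602 − (-0.0456)) / 0.1827 = 2.221.
df = n − k − 1 = 314 − 3 − 1 = 310.
Two-sided p ≈ 0.0271, which is < 0.05, so reject H₀.
There is evidence that the true slope on market return differs from -0.0456 % per unit, holding the other predictors fixed.

t = 2.221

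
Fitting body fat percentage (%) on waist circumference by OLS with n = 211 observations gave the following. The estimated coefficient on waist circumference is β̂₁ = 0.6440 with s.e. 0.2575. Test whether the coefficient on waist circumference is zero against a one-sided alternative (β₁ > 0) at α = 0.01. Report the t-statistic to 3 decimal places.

t = 2.501

H₀: β₁ = 0 vs H₁: β₁ > 0.
t = (β̂₁ − β₁⁰)/SE = 0.6440 / 0.2575 = 2.501.
df = n − 2 = 211 − 2 = 209.
One-sided p ≈ 0.0066, which is < 0.01, so reject H₀.
There is evidence that the true slope on waist circumference is positive.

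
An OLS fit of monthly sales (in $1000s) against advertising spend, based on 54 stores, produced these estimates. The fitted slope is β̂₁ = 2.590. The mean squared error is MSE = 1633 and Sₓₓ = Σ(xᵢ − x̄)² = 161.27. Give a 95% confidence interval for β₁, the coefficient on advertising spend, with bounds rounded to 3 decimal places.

SE(β̂₁) = √(MSE/Sₓₓ) = √(1633/161.27) = 3.18212.
df = n − 2 = 52.
t* = t_{0.025, 52} = 2.006647.
Margin = t* × SE = 2.006647 × 3.18212 = 6.38539.
CI: 2.590 ± 6.38539 → (-3.795, 8.975).
With 95% confidence, each one-unit increase in advertising spend is associated with a change of between -3.795 and 8.975 $1000s in monthly sales.

(-3.795, 8.975)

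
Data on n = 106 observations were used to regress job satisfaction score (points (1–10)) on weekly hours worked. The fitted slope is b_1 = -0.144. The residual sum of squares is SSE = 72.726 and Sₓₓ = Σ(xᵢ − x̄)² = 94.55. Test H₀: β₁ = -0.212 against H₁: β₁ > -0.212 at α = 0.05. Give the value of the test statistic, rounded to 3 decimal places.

t = 0.791

MSE = SSE/(n − 2) = 72.726/104 = 0.699288.
SE(b_1) = √(MSE/Sₓₓ) = √(0.699288/94.55) = 0.0859998.
t = (-0.144 − (-0.212)) / 0.0859998 = 0.791.
df = n − 2 = 104.
One-sided p ≈ 0.2155, which is ≥ 0.05, so fail to reject H₀.
The data do not give significant evidence that the true slope on weekly hours worked exceeds -0.212 points (1–10) per unit.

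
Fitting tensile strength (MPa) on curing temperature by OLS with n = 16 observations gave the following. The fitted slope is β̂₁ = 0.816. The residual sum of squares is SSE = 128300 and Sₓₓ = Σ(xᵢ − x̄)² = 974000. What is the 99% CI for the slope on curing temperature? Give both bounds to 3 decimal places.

(0.527, 1.105)

MSE = SSE/(n − 2) = 128300/14 = 9164.29.
SE(β̂₁) = √(MSE/Sₓₓ) = √(9164.29/974000) = 0.0969996.
df = n − 2 = 14.
t* = t_{0.005, 14} = 2.976843.
Margin = t* × SE = 2.976843 × 0.0969996 = 0.28875.
CI: 0.816 ± 0.28875 → (0.527, 1.105).
With 99% confidence, each one-unit increase in curing temperature is associated with a change of between 0.527 and 1.105 MPa in tensile strength.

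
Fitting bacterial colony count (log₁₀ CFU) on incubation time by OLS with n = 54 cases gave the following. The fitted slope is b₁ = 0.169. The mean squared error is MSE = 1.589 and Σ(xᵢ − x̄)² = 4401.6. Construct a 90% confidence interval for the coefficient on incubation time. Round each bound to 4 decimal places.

SE(b₁) = √(MSE/Sₓₓ) = √(1.589/4401.6) = 0.0190001.
df = n − 2 = 52.
t* = t_{0.05, 52} = 1.674689.
Margin = t* × SE = 1.674689 × 0.0190001 = 0.031819.
CI: 0.169 ± 0.031819 → (0.1372, 0.2008).
With 90% confidence, each one-unit increase in incubation time is associated with a change of between 0.1372 and 0.2008 log₁₀ CFU in bacterial colony count.

(0.1372, 0.2008)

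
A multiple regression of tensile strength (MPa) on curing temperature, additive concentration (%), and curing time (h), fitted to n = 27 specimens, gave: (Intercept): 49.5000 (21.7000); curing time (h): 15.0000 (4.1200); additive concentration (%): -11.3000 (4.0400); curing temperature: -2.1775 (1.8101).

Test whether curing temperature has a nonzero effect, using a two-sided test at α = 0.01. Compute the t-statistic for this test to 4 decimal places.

t = -1.2030

Read off: b = -2.1775, SE = 1.8101 for curing temperature.
H₀: β₁ = 0 vs H₁: β₁ ≠ 0.
t = -2.1775 / 1.8101 = -1.2030.
df = n − k − 1 = 27 − 3 − 1 = 23.
Two-sided p ≈ 0.2412, which is ≥ 0.01, so fail to reject H₀.
The data do not give significant evidence of an association between curing temperature and tensile strength, after adjusting for the other predictors.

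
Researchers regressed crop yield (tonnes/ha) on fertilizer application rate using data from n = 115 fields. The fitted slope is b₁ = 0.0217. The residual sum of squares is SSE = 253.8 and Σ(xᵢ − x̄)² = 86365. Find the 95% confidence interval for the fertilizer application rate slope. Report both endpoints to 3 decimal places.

MSE = SSE/(n − 2) = 253.8/113 = 2.24602.
SE(b₁) = √(MSE/Sₓₓ) = √(2.24602/86365) = 0.00509962.
df = n − 2 = 113.
t* = t_{0.025, 113} = 1.98118.
Margin = t* × SE = 1.98118 × 0.00509962 = 0.01010.
CI: 0.0217 ± 0.01010 → (0.012, 0.032).
With 95% confidence, each one-unit increase in fertilizer application rate is associated with a change of between 0.012 and 0.032 tonnes/ha in crop yield.

(0.012, 0.032)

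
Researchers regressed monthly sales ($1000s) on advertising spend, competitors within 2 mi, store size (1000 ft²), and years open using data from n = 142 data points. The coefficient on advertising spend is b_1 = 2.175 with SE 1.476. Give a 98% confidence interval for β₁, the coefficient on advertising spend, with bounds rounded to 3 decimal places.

(-1.299, 5.649)

df = n − k − 1 = 142 − 4 − 1 = 137.
t* = t_{0.01, 137} = 2.353875.
Margin = t* × SE = 2.353875 × 1.476 = 3.47432.
CI: 2.175 ± 3.47432 → (-1.299, 5.649).
With 98% confidence, each one-unit increase in advertising spend is associated with a change of between -1.299 and 5.649 $1000s in monthly sales, holding the other predictors fixed.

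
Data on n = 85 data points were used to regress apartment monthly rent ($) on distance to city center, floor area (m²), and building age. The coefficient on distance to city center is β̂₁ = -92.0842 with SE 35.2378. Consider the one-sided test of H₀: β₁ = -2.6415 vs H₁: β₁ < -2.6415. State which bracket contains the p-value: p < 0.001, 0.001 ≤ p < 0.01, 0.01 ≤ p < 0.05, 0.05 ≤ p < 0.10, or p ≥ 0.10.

t = (-92.0842 − (-2.6415)) / 35.2378 = -2.538.
df = n − k − 1 = 85 − 3 − 1 = 81.
One-sided p = P(T_{81} < t) ≈ 0.0065.
So 0.001 ≤ p < 0.01.

0.001 ≤ p < 0.01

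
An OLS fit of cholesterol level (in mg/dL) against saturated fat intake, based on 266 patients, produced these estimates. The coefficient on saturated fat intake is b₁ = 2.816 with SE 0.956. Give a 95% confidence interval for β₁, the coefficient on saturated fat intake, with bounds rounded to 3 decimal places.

df = n − 2 = 266 − 2 = 264.
t* = t_{0.025, 264} = 1.96899.
Margin = t* × SE = 1.96899 × 0.956 = 1.88235.
CI: 2.816 ± 1.88235 → (0.934, 4.698).
With 95% confidence, each one-unit increase in saturated fat intake is associated with a change of between 0.934 and 4.698 mg/dL in cholesterol level.

(0.934, 4.698)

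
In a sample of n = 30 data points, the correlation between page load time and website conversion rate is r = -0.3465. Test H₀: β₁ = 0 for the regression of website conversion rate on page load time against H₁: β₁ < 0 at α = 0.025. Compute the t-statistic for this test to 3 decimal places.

t = -1.955

t = r·√(n − 2)/√(1 − r²) = -0.3465·√28/√0.879938 = -1.955.
df = n − 2 = 28.
One-sided p ≈ 0.0303, which is ≥ 0.025, so fail to reject H₀.
The data do not give significant evidence of a linear association between page load time and website conversion rate.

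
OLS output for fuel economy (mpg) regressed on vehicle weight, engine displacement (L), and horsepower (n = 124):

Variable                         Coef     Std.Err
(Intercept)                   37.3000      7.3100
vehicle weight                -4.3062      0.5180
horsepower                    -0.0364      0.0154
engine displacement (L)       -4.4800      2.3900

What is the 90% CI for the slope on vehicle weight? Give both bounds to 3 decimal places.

Read off: b = -4.3062, SE = 0.5180 for vehicle weight.
df = n − k − 1 = 124 − 3 − 1 = 120.
t* = t_{0.05, 120} = 1.657651.
Margin = t* × SE = 1.657651 × 0.5180 = 0.85866.
CI: -4.3062 ± 0.85866 → (-5.165, -3.448).

(-5.165, -3.448)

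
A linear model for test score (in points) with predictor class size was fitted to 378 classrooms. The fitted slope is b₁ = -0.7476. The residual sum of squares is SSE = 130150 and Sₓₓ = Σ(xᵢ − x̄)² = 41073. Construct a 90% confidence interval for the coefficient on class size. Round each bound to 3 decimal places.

(-0.899, -0.596)

MSE = SSE/(n − 2) = 130150/376 = 346.144.
SE(b₁) = √(MSE/Sₓₓ) = √(346.144/41073) = 0.0918015.
df = n − 2 = 376.
t* = t_{0.05, 376} = 1.648916.
Margin = t* × SE = 1.648916 × 0.0918015 = 0.15137.
CI: -0.7476 ± 0.15137 → (-0.899, -0.596).
With 90% confidence, each one-unit increase in class size is associated with a change of between -0.899 and -0.596 points in test score.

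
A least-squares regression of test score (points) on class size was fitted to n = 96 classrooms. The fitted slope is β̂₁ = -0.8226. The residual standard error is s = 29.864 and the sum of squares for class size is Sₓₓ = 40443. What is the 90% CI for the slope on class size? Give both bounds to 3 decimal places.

(-1.069, -0.576)

SE(β̂₁) = s/√Sₓₓ = 29.864/√40443 = 0.1485.
df = n − 2 = 94.
t* = t_{0.05, 94} = 1.661226.
Margin = t* × SE = 1.661226 × 0.1485 = 0.24669.
CI: -0.8226 ± 0.24669 → (-1.069, -0.576).
With 90% confidence, each one-unit increase in class size is associated with a change of between -1.069 and -0.576 points in test score.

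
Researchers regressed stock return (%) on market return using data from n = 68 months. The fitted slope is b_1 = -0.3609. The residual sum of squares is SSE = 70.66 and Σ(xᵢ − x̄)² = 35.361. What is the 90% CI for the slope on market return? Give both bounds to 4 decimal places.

MSE = SSE/(n − 2) = 70.66/66 = 1.07061.
SE(b_1) = √(MSE/Sₓₓ) = √(1.07061/35.361) = 0.174001.
df = n − 2 = 66.
t* = t_{0.05, 66} = 1.668271.
Margin = t* × SE = 1.668271 × 0.174001 = 0.290281.
CI: -0.3609 ± 0.290281 → (-0.6512, -0.0706).
With 90% confidence, each one-unit increase in market return is associated with a change of between -0.6512 and -0.0706 % in stock return.

(-0.6512, -0.0706)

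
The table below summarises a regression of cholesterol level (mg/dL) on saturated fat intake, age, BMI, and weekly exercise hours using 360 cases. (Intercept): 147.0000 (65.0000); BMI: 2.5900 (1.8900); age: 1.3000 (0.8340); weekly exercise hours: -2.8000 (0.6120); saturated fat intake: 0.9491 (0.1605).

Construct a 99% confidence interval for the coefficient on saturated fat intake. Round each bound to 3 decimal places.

Read off: b = 0.9491, SE = 0.1605 for saturated fat intake.
df = n − k − 1 = 360 − 4 − 1 = 355.
t* = t_{0.005, 355} = 2.589749.
Margin = t* × SE = 2.589749 × 0.1605 = 0.41565.
CI: 0.9491 ± 0.41565 → (0.533, 1.365).

(0.533, 1.365)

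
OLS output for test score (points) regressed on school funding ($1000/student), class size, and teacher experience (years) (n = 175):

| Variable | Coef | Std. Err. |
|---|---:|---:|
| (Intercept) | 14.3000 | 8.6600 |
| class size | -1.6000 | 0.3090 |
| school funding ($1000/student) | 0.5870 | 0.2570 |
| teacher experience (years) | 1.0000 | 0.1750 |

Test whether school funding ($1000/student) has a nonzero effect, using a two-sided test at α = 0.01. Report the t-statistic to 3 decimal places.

Read off: b = 0.5870, SE = 0.2570 for school funding ($1000/student).
H₀: β₁ = 0 vs H₁: β₁ ≠ 0.
t = 0.5870 / 0.2570 = 2.284.
df = n − k − 1 = 175 − 3 − 1 = 171.
Two-sided p ≈ 0.0236, which is ≥ 0.01, so fail to reject H₀.
The data do not give significant evidence of an association between school funding ($1000/student) and test score, after adjusting for the other predictors.

t = 2.284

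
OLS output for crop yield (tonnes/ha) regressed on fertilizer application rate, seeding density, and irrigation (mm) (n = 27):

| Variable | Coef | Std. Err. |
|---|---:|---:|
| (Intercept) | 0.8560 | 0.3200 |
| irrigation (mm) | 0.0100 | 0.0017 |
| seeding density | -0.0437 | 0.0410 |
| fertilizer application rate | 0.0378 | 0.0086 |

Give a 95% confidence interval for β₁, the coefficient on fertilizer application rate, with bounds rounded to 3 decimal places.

Read off: b = 0.0378, SE = 0.0086 for fertilizer application rate.
df = n − k − 1 = 27 − 3 − 1 = 23.
t* = t_{0.025, 23} = 2.068658.
Margin = t* × SE = 2.068658 × 0.0086 = 0.01779.
CI: 0.0378 ± 0.01779 → (0.020, 0.056).

(0.020, 0.056)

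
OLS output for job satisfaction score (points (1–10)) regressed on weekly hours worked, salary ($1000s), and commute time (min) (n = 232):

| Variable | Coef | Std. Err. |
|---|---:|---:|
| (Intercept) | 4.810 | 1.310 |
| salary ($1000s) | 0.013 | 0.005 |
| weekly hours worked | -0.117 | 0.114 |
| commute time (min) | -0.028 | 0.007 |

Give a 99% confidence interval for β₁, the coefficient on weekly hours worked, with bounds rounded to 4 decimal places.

Read off: b = -0.117, SE = 0.114 for weekly hours worked.
df = n − k − 1 = 232 − 3 − 1 = 228.
t* = t_{0.005, 228} = 2.597564.
Margin = t* × SE = 2.597564 × 0.114 = 0.296122.
CI: -0.117 ± 0.296122 → (-0.4131, 0.1791).

(-0.4131, 0.1791)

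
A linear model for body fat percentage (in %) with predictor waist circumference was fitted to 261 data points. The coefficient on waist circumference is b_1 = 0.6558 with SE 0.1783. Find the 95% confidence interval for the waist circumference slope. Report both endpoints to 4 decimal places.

df = n − 2 = 261 − 2 = 259.
t* = t_{0.025, 259} = 1.969166.
Margin = t* × SE = 1.969166 × 0.1783 = 0.351102.
CI: 0.6558 ± 0.351102 → (0.3047, 1.0069).
With 95% confidence, each one-unit increase in waist circumference is associated with a change of between 0.3047 and 1.0069 % in body fat percentage.

(0.3047, 1.0069)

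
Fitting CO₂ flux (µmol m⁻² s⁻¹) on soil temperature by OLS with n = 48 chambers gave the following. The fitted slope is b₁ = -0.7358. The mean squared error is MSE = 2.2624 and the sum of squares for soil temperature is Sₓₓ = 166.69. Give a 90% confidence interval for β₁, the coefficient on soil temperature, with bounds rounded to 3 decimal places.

(-0.931, -0.540)

SE(b₁) = √(MSE/Sₓₓ) = √(2.2624/166.69) = 0.116501.
df = n − 2 = 46.
t* = t_{0.05, 46} = 1.67866.
Margin = t* × SE = 1.67866 × 0.116501 = 0.19557.
CI: -0.7358 ± 0.19557 → (-0.931, -0.540).
With 90% confidence, each one-unit increase in soil temperature is associated with a change of between -0.931 and -0.540 µmol m⁻² s⁻¹ in CO₂ flux.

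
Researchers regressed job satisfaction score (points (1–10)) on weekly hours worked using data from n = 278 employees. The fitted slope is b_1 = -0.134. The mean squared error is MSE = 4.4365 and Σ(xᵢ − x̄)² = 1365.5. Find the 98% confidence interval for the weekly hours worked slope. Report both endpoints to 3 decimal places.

SE(b_1) = √(MSE/Sₓₓ) = √(4.4365/1365.5) = 0.0569999.
df = n − 2 = 276.
t* = t_{0.01, 276} = 2.339934.
Margin = t* × SE = 2.339934 × 0.0569999 = 0.13338.
CI: -0.134 ± 0.13338 → (-0.267, -0.001).
With 98% confidence, each one-unit increase in weekly hours worked is associated with a change of between -0.267 and -0.001 points (1–10) in job satisfaction score.

(-0.267, -0.001)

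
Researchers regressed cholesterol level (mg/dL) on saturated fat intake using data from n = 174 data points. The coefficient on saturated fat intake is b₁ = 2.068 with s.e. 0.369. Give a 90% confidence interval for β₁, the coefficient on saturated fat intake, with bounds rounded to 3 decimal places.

(1.458, 2.678)

df = n − 2 = 174 − 2 = 172.
t* = t_{0.05, 172} = 1.653761.
Margin = t* × SE = 1.653761 × 0.369 = 0.61024.
CI: 2.068 ± 0.61024 → (1.458, 2.678).
With 90% confidence, each one-unit increase in saturated fat intake is associated with a change of between 1.458 and 2.678 mg/dL in cholesterol level.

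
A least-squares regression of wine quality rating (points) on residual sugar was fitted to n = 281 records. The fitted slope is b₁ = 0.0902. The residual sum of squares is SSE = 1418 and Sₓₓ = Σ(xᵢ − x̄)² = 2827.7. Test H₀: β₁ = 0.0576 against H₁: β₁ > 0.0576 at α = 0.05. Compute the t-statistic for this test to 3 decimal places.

MSE = SSE/(n − 2) = 1418/279 = 5.08244.
SE(b₁) = √(MSE/Sₓₓ) = √(5.08244/2827.7) = 0.0423955.
t = (0.0902 − 0.0576) / 0.0423955 = 0.769.
df = n − 2 = 279.
One-sided p ≈ 0.2213, which is ≥ 0.05, so fail to reject H₀.
The data do not give significant evidence that the true slope on residual sugar exceeds 0.0576 points per unit.

t = 0.769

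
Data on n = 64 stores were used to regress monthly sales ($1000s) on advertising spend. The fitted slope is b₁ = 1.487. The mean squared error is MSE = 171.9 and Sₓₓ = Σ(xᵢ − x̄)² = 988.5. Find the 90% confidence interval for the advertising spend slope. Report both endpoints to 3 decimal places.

(0.791, 2.183)

SE(b₁) = √(MSE/Sₓₓ) = √(171.9/988.5) = 0.417013.
df = n − 2 = 62.
t* = t_{0.05, 62} = 1.669804.
Margin = t* × SE = 1.669804 × 0.417013 = 0.69633.
CI: 1.487 ± 0.69633 → (0.791, 2.183).
With 90% confidence, each one-unit increase in advertising spend is associated with a change of between 0.791 and 2.183 $1000s in monthly sales.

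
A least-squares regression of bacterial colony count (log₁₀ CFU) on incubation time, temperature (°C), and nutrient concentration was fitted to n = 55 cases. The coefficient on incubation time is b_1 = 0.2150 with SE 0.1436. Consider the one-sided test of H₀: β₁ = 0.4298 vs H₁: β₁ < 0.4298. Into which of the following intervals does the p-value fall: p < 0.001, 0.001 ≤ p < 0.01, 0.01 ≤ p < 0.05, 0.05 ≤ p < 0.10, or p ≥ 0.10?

0.05 ≤ p < 0.10

t = (0.2150 − 0.4298) / 0.1436 = -1.496.
df = n − k − 1 = 55 − 3 − 1 = 51.
One-sided p = P(T_{51} < t) ≈ 0.0704.
So 0.05 ≤ p < 0.10.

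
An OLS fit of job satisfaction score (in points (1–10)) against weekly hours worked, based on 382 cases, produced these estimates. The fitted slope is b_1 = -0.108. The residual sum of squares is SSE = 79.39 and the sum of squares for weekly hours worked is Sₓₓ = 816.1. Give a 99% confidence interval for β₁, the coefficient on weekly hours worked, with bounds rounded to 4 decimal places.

(-0.1494, -0.0666)

MSE = SSE/(n − 2) = 79.39/380 = 0.208921.
SE(b_1) = √(MSE/Sₓₓ) = √(0.208921/816.1) = 0.016.
df = n − 2 = 380.
t* = t_{0.005, 380} = 2.588829.
Margin = t* × SE = 2.588829 × 0.016 = 0.041421.
CI: -0.108 ± 0.041421 → (-0.1494, -0.0666).
With 99% confidence, each one-unit increase in weekly hours worked is associated with a change of between -0.1494 and -0.0666 points (1–10) in job satisfaction score.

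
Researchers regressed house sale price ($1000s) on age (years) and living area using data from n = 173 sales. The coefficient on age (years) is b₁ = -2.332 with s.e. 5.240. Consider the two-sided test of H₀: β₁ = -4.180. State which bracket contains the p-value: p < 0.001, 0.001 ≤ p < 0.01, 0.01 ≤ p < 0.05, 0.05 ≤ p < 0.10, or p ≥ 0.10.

t = (-2.332 − (-4.180)) / 5.240 = 0.353.
df = n − k − 1 = 173 − 2 − 1 = 170.
Two-sided p = 2·P(T_{170} > |t|) ≈ 0.7248.
So p ≥ 0.10.

p ≥ 0.10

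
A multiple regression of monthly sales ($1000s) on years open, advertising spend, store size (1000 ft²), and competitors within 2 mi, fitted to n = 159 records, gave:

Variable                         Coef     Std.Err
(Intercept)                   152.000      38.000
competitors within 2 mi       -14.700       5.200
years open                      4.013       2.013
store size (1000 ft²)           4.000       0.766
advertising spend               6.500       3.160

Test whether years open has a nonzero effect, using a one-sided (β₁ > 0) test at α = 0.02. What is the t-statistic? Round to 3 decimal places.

t = 1.994

Read off: b = 4.013, SE = 2.013 for years open.
H₀: β₁ = 0 vs H₁: β₁ > 0.
t = 4.013 / 2.013 = 1.994.
df = n − k − 1 = 159 − 4 − 1 = 154.
One-sided p ≈ 0.0240, which is ≥ 0.02, so fail to reject H₀.
The data do not give significant evidence that the true slope on years open is positive, holding the other predictors fixed.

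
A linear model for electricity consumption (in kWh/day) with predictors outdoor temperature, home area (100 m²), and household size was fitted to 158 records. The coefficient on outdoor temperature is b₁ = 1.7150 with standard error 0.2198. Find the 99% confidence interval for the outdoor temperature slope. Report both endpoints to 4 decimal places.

(1.1417, 2.2883)

df = n − k − 1 = 158 − 3 − 1 = 154.
t* = t_{0.005, 154} = 2.608131.
Margin = t* × SE = 2.608131 × 0.2198 = 0.573267.
CI: 1.7150 ± 0.573267 → (1.1417, 2.2883).
With 99% confidence, each one-unit increase in outdoor temperature is associated with a change of between 1.1417 and 2.2883 kWh/day in electricity consumption, holding the other predictors fixed.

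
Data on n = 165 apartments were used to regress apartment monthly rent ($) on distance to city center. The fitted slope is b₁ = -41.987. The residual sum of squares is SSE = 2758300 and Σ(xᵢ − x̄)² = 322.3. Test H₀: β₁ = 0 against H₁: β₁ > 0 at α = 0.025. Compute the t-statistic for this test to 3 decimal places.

MSE = SSE/(n − 2) = 2758300/163 = 16922.1.
SE(b₁) = √(MSE/Sₓₓ) = √(16922.1/322.3) = 7.24597.
t = -41.987 / 7.24597 = -5.795.
df = n − 2 = 163.
One-sided p ≈ 1.0000, which is ≥ 0.025, so fail to reject H₀.
The data do not give significant evidence that the true slope on distance to city center is positive.

t = -5.795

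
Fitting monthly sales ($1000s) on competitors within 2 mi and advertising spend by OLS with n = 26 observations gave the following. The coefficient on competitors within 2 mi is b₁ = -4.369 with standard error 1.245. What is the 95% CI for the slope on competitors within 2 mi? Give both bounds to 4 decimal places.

df = n − k − 1 = 26 − 2 − 1 = 23.
t* = t_{0.025, 23} = 2.068658.
Margin = t* × SE = 2.068658 × 1.245 = 2.575479.
CI: -4.369 ± 2.575479 → (-6.9445, -1.7935).
With 95% confidence, each one-unit increase in competitors within 2 mi is associated with a change of between -6.9445 and -1.7935 $1000s in monthly sales, holding the other predictors fixed.

(-6.9445, -1.7935)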